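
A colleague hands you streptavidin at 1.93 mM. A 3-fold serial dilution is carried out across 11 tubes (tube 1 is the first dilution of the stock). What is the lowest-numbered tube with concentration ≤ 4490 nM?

tube 6

Tube n has concentration 1.93 mM / 3ⁿ.
Need 3ⁿ ≥ 1.93 mM / 4490 nM = 430, so n ≥ 5.52.
First such tube: n = 6.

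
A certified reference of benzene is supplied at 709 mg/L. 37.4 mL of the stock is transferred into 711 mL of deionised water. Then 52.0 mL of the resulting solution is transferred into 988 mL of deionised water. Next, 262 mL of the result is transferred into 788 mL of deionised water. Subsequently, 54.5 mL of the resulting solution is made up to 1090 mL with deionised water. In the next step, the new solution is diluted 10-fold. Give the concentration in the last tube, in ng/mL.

2.21 ng/mL

Overall dilution factor = 20.01 × 20 × 4.008 × 20 × 10 = 3.21 × 10⁵.
709 mg/L / 3.21 × 10⁵ = 2.21 × 10⁻³ mg/L = 2.21 ng/mL.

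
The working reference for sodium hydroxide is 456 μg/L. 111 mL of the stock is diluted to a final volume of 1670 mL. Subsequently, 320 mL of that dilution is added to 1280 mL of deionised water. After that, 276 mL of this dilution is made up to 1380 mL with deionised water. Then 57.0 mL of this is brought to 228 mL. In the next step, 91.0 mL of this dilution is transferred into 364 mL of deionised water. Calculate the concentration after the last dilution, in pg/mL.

Overall dilution factor = 15.05 × 5 × 5 × 4 × 5 = 7523.
456 μg/L / 7523 = 0.0606 μg/L = 60.6 pg/mL.

60.6 pg/mL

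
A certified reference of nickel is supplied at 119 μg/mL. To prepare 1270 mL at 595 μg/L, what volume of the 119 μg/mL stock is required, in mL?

6.35 mL

595 μg/L = 0.595 μg/mL.
V₁ = C₂V₂/C₁ = 0.595 × 1270 / 119 = 6.35 mL.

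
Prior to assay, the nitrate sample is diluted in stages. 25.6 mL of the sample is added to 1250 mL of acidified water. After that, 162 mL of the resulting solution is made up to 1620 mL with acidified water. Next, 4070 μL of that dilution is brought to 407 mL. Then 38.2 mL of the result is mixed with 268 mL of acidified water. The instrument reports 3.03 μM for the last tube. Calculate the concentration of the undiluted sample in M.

1.21 M

Overall dilution factor = 49.83 × 10 × 100 × 8.016 = 3.99 × 10⁵.
Original = 3.03 μM × 3.99 × 10⁵ = 1.21 × 10⁶ μM = 1.21 M.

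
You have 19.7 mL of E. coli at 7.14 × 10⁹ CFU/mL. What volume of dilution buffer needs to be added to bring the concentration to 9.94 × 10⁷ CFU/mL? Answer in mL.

1400 mL

V₂ = C₁V₁/C₂ = 7.14 × 10⁹ × 19.7 / 9.94 × 10⁷ = 1415 mL.
Diluent to add = V₂ − V₁ = 1415 − 19.7 = 1400 mL.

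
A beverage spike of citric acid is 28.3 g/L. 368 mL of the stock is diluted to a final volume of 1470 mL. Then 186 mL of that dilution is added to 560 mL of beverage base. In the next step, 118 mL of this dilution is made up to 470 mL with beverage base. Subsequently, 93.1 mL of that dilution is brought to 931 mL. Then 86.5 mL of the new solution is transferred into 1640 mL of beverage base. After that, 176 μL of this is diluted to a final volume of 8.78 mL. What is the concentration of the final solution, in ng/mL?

Overall dilution factor = 3.995 × 4.011 × 3.983 × 10 × 19.96 × 49.89 = 6.35 × 10⁵.
28.3 g/L / 6.35 × 10⁵ = 4.45 × 10⁻⁵ g/L = 44.5 ng/mL.

44.5 ng/mL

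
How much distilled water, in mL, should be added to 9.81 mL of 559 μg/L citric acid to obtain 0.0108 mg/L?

0.0108 mg/L = 10.8 μg/L.
V₂ = C₁V₁/C₂ = 559 × 9.81 / 10.8 = 508 mL.
Diluent to add = V₂ − V₁ = 508 − 9.81 = 498 mL.

498 mL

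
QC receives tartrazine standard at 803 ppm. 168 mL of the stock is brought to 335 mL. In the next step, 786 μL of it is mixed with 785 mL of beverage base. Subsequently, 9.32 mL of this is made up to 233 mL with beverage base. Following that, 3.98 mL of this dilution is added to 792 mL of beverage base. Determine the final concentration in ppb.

Overall dilution factor = 1.994 × 999.7 × 25 × 200.0 = 9.97 × 10⁶.
803 ppm / 9.97 × 10⁶ = 8.06 × 10⁻⁵ ppm = 0.0806 ppb.

0.0806 ppb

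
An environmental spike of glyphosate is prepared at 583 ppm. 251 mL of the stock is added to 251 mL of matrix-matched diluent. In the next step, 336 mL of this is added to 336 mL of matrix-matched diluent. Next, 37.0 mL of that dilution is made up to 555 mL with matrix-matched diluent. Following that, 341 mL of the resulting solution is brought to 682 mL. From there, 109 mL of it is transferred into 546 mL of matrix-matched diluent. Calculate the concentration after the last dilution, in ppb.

Overall dilution factor = 2 × 2 × 15 × 2 × 6.009 = 721.
583 ppm / 721 = 0.808 ppm = 808 ppb.

808 ppb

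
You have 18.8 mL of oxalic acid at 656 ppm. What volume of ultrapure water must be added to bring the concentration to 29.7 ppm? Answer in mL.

V₂ = C₁V₁/C₂ = 656 × 18.8 / 29.7 = 415 mL.
Diluent to add = V₂ − V₁ = 415 − 18.8 = 396 mL.

396 mL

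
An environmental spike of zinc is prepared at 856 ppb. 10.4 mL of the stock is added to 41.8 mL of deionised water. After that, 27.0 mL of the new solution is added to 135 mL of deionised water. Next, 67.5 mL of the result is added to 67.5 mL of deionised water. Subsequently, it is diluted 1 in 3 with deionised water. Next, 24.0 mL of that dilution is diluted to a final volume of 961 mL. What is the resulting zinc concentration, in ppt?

Overall dilution factor = 5.019 × 6 × 2 × 3 × 40.04 = 7235.
856 ppb / 7235 = 0.118 ppb = 118 ppt.

118 ppt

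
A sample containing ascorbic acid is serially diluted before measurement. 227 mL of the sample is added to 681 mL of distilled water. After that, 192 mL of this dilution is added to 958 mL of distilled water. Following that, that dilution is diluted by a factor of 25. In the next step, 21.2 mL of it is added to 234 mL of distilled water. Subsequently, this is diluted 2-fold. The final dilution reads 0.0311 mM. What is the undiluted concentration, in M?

0.448 M

Overall dilution factor = 4 × 5.990 × 25 × 12.04 × 2 = 1.44 × 10⁴.
Original = 0.0311 mM × 1.44 × 10⁴ = 448 mM = 0.448 M.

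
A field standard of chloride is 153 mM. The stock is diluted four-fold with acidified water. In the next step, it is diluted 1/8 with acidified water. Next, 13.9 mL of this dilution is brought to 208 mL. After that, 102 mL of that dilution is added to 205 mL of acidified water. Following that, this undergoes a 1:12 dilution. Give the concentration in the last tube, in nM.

8850 nM

Overall dilution factor = 4 × 8 × 14.96 × 3.010 × 12 = 1.73 × 10⁴.
153 mM / 1.73 × 10⁴ = 8.85 × 10⁻³ mM = 8850 nM.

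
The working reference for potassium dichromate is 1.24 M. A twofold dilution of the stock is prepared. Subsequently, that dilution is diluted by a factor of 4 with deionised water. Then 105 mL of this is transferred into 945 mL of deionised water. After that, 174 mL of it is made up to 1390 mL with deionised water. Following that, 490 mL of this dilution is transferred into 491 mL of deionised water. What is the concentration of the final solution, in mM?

0.969 mM

Overall dilution factor = 2 × 4 × 10 × 7.989 × 2.002 = 1279.
1.24 M / 1279 = 9.69 × 10⁻⁴ M = 0.969 mM.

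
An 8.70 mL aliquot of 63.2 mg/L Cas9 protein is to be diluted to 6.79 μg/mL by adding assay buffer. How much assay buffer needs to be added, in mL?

72.3 mL

6.79 μg/mL = 6.79 mg/L.
V₂ = C₁V₁/C₂ = 63.2 × 8.70 / 6.79 = 81.0 mL.
Diluent to add = V₂ − V₁ = 81.0 − 8.70 = 72.3 mL.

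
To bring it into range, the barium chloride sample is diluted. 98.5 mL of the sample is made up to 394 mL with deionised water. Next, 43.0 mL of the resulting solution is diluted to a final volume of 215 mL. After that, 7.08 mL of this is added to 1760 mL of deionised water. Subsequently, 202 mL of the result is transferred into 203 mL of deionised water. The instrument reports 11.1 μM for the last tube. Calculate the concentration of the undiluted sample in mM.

111 mM

Overall dilution factor = 4 × 5 × 249.6 × 2.005 = 1.00 × 10⁴.
Original = 11.1 μM × 1.00 × 10⁴ = 1.11 × 10⁵ μM = 111 mM.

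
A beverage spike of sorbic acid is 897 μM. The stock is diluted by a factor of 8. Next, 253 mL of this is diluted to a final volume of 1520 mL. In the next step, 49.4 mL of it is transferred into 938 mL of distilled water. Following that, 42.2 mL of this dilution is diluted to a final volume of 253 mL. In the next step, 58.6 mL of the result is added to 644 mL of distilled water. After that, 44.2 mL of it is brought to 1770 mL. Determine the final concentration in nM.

0.324 nM

Overall dilution factor = 8 × 6.008 × 19.99 × 5.995 × 11.99 × 40.05 = 2.77 × 10⁶.
897 μM / 2.77 × 10⁶ = 3.24 × 10⁻⁴ μM = 0.324 nM.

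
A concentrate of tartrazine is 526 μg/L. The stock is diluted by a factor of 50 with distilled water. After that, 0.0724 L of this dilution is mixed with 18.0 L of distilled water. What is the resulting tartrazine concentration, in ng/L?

Overall dilution factor = 50 × 249.6 = 1.25 × 10⁴.
526 μg/L / 1.25 × 10⁴ = 0.0421 μg/L = 42.1 ng/L.

42.1 ng/L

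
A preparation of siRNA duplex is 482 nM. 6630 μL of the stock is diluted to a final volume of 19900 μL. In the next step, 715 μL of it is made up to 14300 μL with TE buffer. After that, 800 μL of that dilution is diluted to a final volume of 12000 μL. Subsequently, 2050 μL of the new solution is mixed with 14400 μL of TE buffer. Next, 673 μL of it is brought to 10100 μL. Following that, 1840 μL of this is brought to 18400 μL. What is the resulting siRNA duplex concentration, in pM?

0.444 pM

Overall dilution factor = 3.002 × 20 × 15 × 8.024 × 15.01 × 10 = 1.08 × 10⁶.
482 nM / 1.08 × 10⁶ = 4.44 × 10⁻⁴ nM = 0.444 pM.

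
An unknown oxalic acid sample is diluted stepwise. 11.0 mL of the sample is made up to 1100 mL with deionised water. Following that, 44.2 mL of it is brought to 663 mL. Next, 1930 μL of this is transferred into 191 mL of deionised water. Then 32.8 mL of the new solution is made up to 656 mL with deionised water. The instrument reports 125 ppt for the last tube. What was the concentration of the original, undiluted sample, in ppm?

375 ppm

Overall dilution factor = 100 × 15 × 99.96 × 20 = 3.00 × 10⁶.
Original = 125 ppt × 3.00 × 10⁶ = 3.75 × 10⁸ ppt = 375 ppm.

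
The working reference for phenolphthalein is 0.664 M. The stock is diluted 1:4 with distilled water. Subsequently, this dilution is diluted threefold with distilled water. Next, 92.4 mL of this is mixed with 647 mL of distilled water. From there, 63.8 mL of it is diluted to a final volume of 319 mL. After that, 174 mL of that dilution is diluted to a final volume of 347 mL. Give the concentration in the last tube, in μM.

693 μM

Overall dilution factor = 4 × 3 × 8.002 × 5 × 1.994 = 958.
0.664 M / 958 = 6.93 × 10⁻⁴ M = 693 μM.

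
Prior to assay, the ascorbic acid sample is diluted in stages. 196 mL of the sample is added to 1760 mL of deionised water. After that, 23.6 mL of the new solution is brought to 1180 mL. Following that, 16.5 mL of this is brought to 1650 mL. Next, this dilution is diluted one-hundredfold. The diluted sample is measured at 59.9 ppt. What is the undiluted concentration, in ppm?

299 ppm

Overall dilution factor = 9.980 × 50 × 100 × 100 = 4.99 × 10⁶.
Original = 59.9 ppt × 4.99 × 10⁶ = 2.99 × 10⁸ ppt = 299 ppm.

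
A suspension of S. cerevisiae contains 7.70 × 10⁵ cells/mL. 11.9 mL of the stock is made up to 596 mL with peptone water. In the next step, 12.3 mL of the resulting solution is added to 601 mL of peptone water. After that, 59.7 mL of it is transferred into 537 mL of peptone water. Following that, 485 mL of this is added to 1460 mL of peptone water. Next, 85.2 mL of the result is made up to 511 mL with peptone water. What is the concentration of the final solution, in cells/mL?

Overall dilution factor = 50.08 × 49.86 × 9.995 × 4.010 × 5.998 = 6.00 × 10⁵.
7.70 × 10⁵ cells/mL / 6.00 × 10⁵ = 1.28 cells/mL.

1.28 cells/mL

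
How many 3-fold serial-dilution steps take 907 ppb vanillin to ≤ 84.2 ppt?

9

Need 3ⁿ ≥ 1.08 × 10⁴, so n ≥ log(1.08 × 10⁴)/log(3) = 8.45.
Minimum whole steps: n = 9.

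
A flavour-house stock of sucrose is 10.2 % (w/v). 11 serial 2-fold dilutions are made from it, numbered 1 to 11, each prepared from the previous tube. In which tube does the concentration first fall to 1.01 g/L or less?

Tube n has concentration 10.2 % (w/v) / 2ⁿ.
Need 2ⁿ ≥ 10.2 % (w/v) / 1.01 g/L = 101, so n ≥ 6.66.
First such tube: n = 7.

tube 7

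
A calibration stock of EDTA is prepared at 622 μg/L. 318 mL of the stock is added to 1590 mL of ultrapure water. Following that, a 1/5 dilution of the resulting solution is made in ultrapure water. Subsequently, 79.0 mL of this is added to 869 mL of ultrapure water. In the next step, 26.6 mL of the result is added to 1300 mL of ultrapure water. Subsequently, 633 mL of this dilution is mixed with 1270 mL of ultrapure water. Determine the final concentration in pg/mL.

Overall dilution factor = 6 × 5 × 12 × 49.87 × 3.006 = 5.40 × 10⁴.
622 μg/L / 5.40 × 10⁴ = 0.0115 μg/L = 11.5 pg/mL.

11.5 pg/mL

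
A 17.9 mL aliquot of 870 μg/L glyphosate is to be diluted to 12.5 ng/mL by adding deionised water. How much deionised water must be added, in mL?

12.5 ng/mL = 12.5 μg/L.
V₂ = C₁V₁/C₂ = 870 × 17.9 / 12.5 = 1246 mL.
Diluent to add = V₂ − V₁ = 1246 − 17.9 = 1230 mL.

1230 mL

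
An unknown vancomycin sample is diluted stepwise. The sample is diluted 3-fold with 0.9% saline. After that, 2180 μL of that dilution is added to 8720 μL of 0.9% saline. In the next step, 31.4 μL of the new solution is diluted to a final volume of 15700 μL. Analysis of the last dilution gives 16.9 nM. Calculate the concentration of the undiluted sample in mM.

Overall dilution factor = 3 × 5 × 500 = 7500.
Original = 16.9 nM × 7500 = 1.27 × 10⁵ nM = 0.127 mM.

0.127 mM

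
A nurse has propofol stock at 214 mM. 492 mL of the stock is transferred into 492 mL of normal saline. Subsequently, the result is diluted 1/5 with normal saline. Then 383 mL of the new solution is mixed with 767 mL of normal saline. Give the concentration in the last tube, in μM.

7130 μM

Overall dilution factor = 2 × 5 × 3.003 = 30.0.
214 mM / 30.0 = 7.13 mM = 7130 μM.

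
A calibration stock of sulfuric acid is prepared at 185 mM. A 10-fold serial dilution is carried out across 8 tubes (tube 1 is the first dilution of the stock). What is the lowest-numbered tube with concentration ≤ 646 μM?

Tube n has concentration 185 mM / 10ⁿ.
Need 10ⁿ ≥ 185 mM / 646 μM = 286, so n ≥ 2.46.
First such tube: n = 3.

tube 3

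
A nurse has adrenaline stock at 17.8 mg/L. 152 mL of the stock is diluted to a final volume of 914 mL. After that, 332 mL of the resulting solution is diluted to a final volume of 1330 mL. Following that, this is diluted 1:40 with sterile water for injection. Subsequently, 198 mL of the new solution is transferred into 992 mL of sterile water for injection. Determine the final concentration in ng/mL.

3.07 ng/mL

Overall dilution factor = 6.013 × 4.006 × 40 × 6.010 = 5791.
17.8 mg/L / 5791 = 3.07 × 10⁻³ mg/L = 3.07 ng/mL.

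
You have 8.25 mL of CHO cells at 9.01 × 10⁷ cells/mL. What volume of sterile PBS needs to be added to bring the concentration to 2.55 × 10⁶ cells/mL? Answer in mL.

283 mL

V₂ = C₁V₁/C₂ = 9.01 × 10⁷ × 8.25 / 2.55 × 10⁶ = 292 mL.
Diluent to add = V₂ − V₁ = 292 − 8.25 = 283 mL.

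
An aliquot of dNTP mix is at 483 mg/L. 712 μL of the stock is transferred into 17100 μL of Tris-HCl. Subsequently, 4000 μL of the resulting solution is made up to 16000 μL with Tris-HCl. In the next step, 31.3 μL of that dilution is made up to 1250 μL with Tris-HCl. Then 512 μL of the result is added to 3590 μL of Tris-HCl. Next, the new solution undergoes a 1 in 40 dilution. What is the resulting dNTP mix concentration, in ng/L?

377 ng/L

Overall dilution factor = 25.02 × 4 × 39.94 × 8.012 × 40 = 1.28 × 10⁶.
483 mg/L / 1.28 × 10⁶ = 3.77 × 10⁻⁴ mg/L = 377 ng/L.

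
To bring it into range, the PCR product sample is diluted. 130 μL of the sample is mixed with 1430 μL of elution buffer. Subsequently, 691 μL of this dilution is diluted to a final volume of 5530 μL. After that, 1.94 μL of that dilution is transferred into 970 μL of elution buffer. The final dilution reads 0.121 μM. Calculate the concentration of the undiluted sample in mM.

Overall dilution factor = 12 × 8.003 × 501 = 4.81 × 10⁴.
Original = 0.121 μM × 4.81 × 10⁴ = 5822 μM = 5.82 mM.

5.82 mM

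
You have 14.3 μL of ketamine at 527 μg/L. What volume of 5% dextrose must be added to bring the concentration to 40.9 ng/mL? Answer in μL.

170 μL

40.9 ng/mL = 40.9 μg/L.
V₂ = C₁V₁/C₂ = 527 × 14.3 / 40.9 = 184 μL.
Diluent to add = V₂ − V₁ = 184 − 14.3 = 170 μL.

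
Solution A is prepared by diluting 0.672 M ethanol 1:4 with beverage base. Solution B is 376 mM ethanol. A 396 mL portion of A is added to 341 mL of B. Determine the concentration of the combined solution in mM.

264 mM

C_A = 0.672 M / 4 = 0.168 M.
C_B = 376 mM = 0.376 M.
C_mix = (C_A·V_A + C_B·V_B)/(V_A + V_B) = (0.168×396 + 0.376×341) / 737.0 = 0.264 M = 264 mM.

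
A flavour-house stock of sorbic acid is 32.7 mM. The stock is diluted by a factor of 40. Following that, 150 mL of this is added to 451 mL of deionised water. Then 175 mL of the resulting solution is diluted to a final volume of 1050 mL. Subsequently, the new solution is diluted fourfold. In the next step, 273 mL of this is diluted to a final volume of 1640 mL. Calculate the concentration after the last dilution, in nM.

Overall dilution factor = 40 × 4.007 × 6 × 4 × 6.007 = 2.31 × 10⁴.
32.7 mM / 2.31 × 10⁴ = 1.42 × 10⁻³ mM = 1420 nM.

1420 nM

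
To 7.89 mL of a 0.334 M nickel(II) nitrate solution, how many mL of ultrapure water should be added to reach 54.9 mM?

54.9 mM = 0.0549 M.
V₂ = C₁V₁/C₂ = 0.334 × 7.89 / 0.0549 = 48.0 mL.
Diluent to add = V₂ − V₁ = 48.0 − 7.89 = 40.1 mL.

40.1 mL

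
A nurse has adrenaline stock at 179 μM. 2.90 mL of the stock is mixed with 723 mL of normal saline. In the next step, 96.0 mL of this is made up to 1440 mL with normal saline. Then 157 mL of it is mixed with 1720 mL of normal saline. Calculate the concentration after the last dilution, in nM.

Overall dilution factor = 250.3 × 15 × 11.96 = 4.49 × 10⁴.
179 μM / 4.49 × 10⁴ = 3.99 × 10⁻³ μM = 3.99 nM.

3.99 nM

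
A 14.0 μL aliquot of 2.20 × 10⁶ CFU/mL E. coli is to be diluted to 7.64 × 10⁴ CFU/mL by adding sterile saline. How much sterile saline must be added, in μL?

389 μL

V₂ = C₁V₁/C₂ = 2.20 × 10⁶ × 14.0 / 7.64 × 10⁴ = 403 μL.
Diluent to add = V₂ − V₁ = 403 − 14.0 = 389 μL.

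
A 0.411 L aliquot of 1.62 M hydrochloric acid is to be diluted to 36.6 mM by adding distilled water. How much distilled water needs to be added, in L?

36.6 mM = 0.0366 M.
V₂ = C₁V₁/C₂ = 1.62 × 0.411 / 0.0366 = 18.2 L.
Diluent to add = V₂ − V₁ = 18.2 − 0.411 = 17.8 L.

17.8 L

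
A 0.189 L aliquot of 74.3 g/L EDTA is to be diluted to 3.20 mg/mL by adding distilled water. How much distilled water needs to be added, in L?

3.20 mg/mL = 3.20 g/L.
V₂ = C₁V₁/C₂ = 74.3 × 0.189 / 3.20 = 4.39 L.
Diluent to add = V₂ − V₁ = 4.39 − 0.189 = 4.20 L.

4.20 L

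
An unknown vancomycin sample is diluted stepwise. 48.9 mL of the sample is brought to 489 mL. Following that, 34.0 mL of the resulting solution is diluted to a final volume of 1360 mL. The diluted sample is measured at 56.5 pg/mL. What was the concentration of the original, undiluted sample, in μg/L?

Overall dilution factor = 10 × 40 = 400.
Original = 56.5 pg/mL × 400 = 2.26 × 10⁴ pg/mL = 22.6 μg/L.

22.6 μg/L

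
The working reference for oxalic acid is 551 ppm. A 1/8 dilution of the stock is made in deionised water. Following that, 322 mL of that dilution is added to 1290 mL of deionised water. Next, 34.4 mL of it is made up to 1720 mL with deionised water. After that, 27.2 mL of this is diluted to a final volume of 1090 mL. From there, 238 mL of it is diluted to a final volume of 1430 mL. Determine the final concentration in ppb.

Overall dilution factor = 8 × 5.006 × 50 × 40.07 × 6.008 = 4.82 × 10⁵.
551 ppm / 4.82 × 10⁵ = 1.14 × 10⁻³ ppm = 1.14 ppb.

1.14 ppb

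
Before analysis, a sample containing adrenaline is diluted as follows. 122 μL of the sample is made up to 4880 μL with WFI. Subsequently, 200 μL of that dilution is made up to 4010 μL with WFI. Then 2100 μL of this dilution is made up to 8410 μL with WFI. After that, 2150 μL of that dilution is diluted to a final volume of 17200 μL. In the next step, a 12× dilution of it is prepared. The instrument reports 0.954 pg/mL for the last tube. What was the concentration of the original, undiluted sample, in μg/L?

Overall dilution factor = 40 × 20.05 × 4.005 × 8 × 12 = 3.08 × 10⁵.
Original = 0.954 pg/mL × 3.08 × 10⁵ = 2.94 × 10⁵ pg/mL = 294 μg/L.

294 μg/L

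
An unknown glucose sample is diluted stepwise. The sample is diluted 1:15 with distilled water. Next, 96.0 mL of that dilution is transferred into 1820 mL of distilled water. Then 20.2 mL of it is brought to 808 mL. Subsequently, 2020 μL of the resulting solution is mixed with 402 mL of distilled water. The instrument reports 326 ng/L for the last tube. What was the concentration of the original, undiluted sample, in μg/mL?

781 μg/mL

Overall dilution factor = 15 × 19.96 × 40 × 200.0 = 2.40 × 10⁶.
Original = 326 ng/L × 2.40 × 10⁶ = 7.81 × 10⁸ ng/L = 781 μg/mL.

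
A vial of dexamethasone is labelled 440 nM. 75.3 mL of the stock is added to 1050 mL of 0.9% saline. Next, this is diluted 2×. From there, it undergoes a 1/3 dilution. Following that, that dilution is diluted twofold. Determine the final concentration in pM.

2450 pM

Overall dilution factor = 14.94 × 2 × 3 × 2 = 179.
440 nM / 179 = 2.45 nM = 2450 pM.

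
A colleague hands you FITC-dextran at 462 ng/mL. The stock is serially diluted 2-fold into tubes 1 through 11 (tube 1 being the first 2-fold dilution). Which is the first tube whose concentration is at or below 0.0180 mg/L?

Tube n has concentration 462 ng/mL / 2ⁿ.
Need 2ⁿ ≥ 462 ng/mL / 0.0180 mg/L = 25.7, so n ≥ 4.68.
First such tube: n = 5.

tube 5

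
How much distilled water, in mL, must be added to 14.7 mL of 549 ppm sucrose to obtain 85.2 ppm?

80.0 mL

V₂ = C₁V₁/C₂ = 549 × 14.7 / 85.2 = 94.7 mL.
Diluent to add = V₂ − V₁ = 94.7 − 14.7 = 80.0 mL.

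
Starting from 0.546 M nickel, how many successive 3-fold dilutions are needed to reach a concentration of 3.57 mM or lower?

5

Need 3ⁿ ≥ 153, so n ≥ log(153)/log(3) = 4.58.
Minimum whole steps: n = 5.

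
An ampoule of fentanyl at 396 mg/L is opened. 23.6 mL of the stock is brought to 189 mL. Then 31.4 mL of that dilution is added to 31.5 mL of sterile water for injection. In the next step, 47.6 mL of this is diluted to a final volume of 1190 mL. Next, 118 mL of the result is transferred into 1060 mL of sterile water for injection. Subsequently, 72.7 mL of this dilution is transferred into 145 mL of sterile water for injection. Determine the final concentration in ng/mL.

33.0 ng/mL

Overall dilution factor = 8.008 × 2.003 × 25 × 9.983 × 2.994 = 1.20 × 10⁴.
396 mg/L / 1.20 × 10⁴ = 0.0330 mg/L = 33.0 ng/mL.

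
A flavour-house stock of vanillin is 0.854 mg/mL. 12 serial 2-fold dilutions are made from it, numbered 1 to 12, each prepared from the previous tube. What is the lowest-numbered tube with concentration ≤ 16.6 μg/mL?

tube 6

Tube n has concentration 0.854 mg/mL / 2ⁿ.
Need 2ⁿ ≥ 0.854 mg/mL / 16.6 μg/mL = 51.4, so n ≥ 5.68.
First such tube: n = 6.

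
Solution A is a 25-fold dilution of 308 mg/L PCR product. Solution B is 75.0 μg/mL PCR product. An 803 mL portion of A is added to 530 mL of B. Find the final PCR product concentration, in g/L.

C_A = 308 mg/L / 25 = 12.3 mg/L.
C_B = 75.0 μg/mL = 75.0 mg/L.
C_mix = (C_A·V_A + C_B·V_B)/(V_A + V_B) = (12.3×803 + 75.0×530) / 1333 = 37.2 mg/L = 0.0372 g/L.

0.0372 g/L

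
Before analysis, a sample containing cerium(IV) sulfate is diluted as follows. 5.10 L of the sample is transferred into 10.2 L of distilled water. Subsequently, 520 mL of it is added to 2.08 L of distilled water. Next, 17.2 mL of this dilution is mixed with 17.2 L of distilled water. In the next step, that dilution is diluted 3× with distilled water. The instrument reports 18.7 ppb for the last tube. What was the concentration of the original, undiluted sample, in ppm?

Overall dilution factor = 3 × 5 × 1001 × 3 = 4.50 × 10⁴.
Original = 18.7 ppb × 4.50 × 10⁴ = 8.42 × 10⁵ ppb = 842 ppm.

842 ppm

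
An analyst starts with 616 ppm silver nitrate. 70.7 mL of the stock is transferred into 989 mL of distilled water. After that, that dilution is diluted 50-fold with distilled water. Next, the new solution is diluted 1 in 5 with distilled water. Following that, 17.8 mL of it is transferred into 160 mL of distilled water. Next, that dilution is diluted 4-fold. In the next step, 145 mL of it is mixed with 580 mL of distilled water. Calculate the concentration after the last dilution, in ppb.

Overall dilution factor = 14.99 × 50 × 5 × 9.989 × 4 × 5 = 7.49 × 10⁵.
616 ppm / 7.49 × 10⁵ = 8.23 × 10⁻⁴ ppm = 0.823 ppb.

0.823 ppb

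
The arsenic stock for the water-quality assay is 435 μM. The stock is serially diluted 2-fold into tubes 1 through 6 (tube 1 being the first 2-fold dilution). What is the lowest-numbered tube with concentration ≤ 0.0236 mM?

Tube n has concentration 435 μM / 2ⁿ.
Need 2ⁿ ≥ 435 μM / 0.0236 mM = 18.4, so n ≥ 4.20.
First such tube: n = 5.

tube 5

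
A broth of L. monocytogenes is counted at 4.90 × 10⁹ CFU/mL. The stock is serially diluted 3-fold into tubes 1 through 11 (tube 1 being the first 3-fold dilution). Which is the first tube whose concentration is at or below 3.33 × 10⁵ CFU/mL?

Tube n has concentration 4.90 × 10⁹ CFU/mL / 3ⁿ.
Need 3ⁿ ≥ 4.90 × 10⁹ CFU/mL / 3.33 × 10⁵ CFU/mL = 1.47 × 10⁴, so n ≥ 8.74.
First such tube: n = 9.

tube 9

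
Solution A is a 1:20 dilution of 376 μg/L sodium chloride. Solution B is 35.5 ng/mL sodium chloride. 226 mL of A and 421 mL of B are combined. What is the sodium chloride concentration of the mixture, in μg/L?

29.7 μg/L

C_A = 376 μg/L / 20 = 18.8 μg/L.
C_B = 35.5 ng/mL = 35.5 μg/L.
C_mix = (C_A·V_A + C_B·V_B)/(V_A + V_B) = (18.8×226 + 35.5×421) / 647.0 = 29.7 μg/L.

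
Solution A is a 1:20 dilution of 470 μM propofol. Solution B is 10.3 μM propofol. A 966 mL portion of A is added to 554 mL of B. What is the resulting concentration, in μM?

18.7 μM

C_A = 470 μM / 20 = 23.5 μM.
C_mix = (C_A·V_A + C_B·V_B)/(V_A + V_B) = (23.5×966 + 10.3×554) / 1520 = 18.7 μM.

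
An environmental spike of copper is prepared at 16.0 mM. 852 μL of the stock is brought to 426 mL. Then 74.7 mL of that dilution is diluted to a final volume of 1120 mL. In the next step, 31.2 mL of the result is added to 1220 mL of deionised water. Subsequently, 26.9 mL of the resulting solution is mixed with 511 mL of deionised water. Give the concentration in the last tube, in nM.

2.66 nM

Overall dilution factor = 500 × 14.99 × 40.10 × 20.00 = 6.01 × 10⁶.
16.0 mM / 6.01 × 10⁶ = 2.66 × 10⁻⁶ mM = 2.66 nM.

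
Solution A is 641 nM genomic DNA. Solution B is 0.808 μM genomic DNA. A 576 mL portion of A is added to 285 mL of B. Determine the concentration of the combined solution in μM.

0.696 μM

C_B = 0.808 μM = 808 nM.
C_mix = (C_A·V_A + C_B·V_B)/(V_A + V_B) = (641×576 + 808×285) / 861.0 = 696 nM = 0.696 μM.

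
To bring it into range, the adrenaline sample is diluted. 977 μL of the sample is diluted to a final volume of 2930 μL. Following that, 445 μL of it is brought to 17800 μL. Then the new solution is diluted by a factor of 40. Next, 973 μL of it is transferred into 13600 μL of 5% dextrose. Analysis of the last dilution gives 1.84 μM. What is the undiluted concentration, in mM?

132 mM

Overall dilution factor = 2.999 × 40 × 40 × 14.98 = 7.19 × 10⁴.
Original = 1.84 μM × 7.19 × 10⁴ = 1.32 × 10⁵ μM = 132 mM.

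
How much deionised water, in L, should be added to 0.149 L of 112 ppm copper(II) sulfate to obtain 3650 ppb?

4.42 L

3650 ppb = 3.65 ppm.
V₂ = C₁V₁/C₂ = 112 × 0.149 / 3.65 = 4.57 L.
Diluent to add = V₂ − V₁ = 4.57 − 0.149 = 4.42 L.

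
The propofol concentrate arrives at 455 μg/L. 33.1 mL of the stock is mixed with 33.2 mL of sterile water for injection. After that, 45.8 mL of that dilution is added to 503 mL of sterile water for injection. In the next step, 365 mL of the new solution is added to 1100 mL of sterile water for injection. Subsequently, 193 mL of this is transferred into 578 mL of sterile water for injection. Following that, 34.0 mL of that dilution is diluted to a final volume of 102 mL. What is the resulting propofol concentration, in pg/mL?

Overall dilution factor = 2.003 × 11.98 × 4.014 × 3.995 × 3 = 1155.
455 μg/L / 1155 = 0.394 μg/L = 394 pg/mL.

394 pg/mL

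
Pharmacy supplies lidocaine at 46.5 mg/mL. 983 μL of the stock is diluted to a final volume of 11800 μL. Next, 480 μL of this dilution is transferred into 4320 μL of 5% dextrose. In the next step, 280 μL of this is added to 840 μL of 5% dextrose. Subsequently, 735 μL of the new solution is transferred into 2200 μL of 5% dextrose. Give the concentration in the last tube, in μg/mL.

24.3 μg/mL

Overall dilution factor = 12.00 × 10 × 4 × 3.993 = 1917.
46.5 mg/mL / 1917 = 0.0243 mg/mL = 24.3 μg/mL.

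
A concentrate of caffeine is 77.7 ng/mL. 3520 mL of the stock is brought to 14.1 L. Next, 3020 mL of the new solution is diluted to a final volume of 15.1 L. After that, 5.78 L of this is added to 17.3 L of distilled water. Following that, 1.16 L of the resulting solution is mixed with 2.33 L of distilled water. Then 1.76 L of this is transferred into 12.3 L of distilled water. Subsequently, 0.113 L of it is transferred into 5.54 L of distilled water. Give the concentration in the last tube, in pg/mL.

0.808 pg/mL

Overall dilution factor = 4.006 × 5 × 3.993 × 3.009 × 7.989 × 50.03 = 9.62 × 10⁴.
77.7 ng/mL / 9.62 × 10⁴ = 8.08 × 10⁻⁴ ng/mL = 0.808 pg/mL.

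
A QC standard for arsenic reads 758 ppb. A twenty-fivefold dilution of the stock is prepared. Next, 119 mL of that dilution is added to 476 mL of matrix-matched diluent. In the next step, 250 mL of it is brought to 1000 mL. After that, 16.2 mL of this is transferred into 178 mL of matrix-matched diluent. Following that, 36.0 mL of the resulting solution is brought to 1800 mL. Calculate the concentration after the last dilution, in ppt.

2.53 ppt

Overall dilution factor = 25 × 5 × 4 × 11.99 × 50 = 3.00 × 10⁵.
758 ppb / 3.00 × 10⁵ = 2.53 × 10⁻³ ppb = 2.53 ppt.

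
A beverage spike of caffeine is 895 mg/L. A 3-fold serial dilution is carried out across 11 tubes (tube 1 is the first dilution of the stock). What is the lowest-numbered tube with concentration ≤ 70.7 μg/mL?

Tube n has concentration 895 mg/L / 3ⁿ.
Need 3ⁿ ≥ 895 mg/L / 70.7 μg/mL = 12.7, so n ≥ 2.31.
First such tube: n = 3.

tube 3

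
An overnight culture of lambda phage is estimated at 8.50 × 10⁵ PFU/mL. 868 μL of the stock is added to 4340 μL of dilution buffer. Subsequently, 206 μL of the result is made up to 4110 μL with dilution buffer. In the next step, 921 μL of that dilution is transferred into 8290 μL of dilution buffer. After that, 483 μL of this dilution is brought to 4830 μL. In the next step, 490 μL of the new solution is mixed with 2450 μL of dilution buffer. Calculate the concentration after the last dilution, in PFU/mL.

Overall dilution factor = 6 × 19.95 × 10.00 × 10 × 6 = 7.18 × 10⁴.
8.50 × 10⁵ PFU/mL / 7.18 × 10⁴ = 11.8 PFU/mL.

11.8 PFU/mL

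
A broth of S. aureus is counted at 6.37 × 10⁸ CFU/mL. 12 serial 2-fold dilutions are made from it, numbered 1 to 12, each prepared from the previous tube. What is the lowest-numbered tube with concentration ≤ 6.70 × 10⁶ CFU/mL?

Tube n has concentration 6.37 × 10⁸ CFU/mL / 2ⁿ.
Need 2ⁿ ≥ 6.37 × 10⁸ CFU/mL / 6.70 × 10⁶ CFU/mL = 95.1, so n ≥ 6.57.
First such tube: n = 7.

tube 7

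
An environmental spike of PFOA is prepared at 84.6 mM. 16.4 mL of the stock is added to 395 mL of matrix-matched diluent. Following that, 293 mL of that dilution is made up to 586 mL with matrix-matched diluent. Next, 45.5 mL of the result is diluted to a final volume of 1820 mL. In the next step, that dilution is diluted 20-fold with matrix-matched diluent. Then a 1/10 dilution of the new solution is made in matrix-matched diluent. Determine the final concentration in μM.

Overall dilution factor = 25.09 × 2 × 40 × 20 × 10 = 4.01 × 10⁵.
84.6 mM / 4.01 × 10⁵ = 2.11 × 10⁻⁴ mM = 0.211 μM.

0.211 μM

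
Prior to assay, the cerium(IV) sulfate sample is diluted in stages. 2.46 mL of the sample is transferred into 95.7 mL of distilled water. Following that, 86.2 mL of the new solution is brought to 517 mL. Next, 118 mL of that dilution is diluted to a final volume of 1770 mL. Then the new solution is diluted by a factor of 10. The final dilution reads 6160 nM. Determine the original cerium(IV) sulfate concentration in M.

Overall dilution factor = 39.90 × 5.998 × 15 × 10 = 3.59 × 10⁴.
Original = 6160 nM × 3.59 × 10⁴ = 2.21 × 10⁸ nM = 0.221 M.

0.221 M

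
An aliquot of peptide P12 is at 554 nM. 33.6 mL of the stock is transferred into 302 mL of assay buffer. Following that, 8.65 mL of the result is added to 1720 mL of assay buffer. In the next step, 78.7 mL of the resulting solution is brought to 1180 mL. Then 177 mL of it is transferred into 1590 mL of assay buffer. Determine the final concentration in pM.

Overall dilution factor = 9.988 × 199.8 × 14.99 × 9.983 = 2.99 × 10⁵.
554 nM / 2.99 × 10⁵ = 1.85 × 10⁻³ nM = 1.85 pM.

1.85 pM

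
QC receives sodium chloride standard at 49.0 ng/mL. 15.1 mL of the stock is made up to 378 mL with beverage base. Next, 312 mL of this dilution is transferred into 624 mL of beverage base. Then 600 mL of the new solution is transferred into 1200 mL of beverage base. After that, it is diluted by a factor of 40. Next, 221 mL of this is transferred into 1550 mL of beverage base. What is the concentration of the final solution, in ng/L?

0.679 ng/L

Overall dilution factor = 25.03 × 3 × 3 × 40 × 8.014 = 7.22 × 10⁴.
49.0 ng/mL / 7.22 × 10⁴ = 6.79 × 10⁻⁴ ng/mL = 0.679 ng/L.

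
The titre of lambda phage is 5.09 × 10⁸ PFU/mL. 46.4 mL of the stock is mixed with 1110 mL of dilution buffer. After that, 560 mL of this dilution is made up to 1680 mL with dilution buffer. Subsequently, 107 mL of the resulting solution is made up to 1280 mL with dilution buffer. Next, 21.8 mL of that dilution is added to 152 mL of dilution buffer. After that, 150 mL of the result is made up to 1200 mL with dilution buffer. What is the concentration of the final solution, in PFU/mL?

Overall dilution factor = 24.92 × 3 × 11.96 × 7.972 × 8 = 5.70 × 10⁴.
5.09 × 10⁸ PFU/mL / 5.70 × 10⁴ = 8920 PFU/mL.

8920 PFU/mL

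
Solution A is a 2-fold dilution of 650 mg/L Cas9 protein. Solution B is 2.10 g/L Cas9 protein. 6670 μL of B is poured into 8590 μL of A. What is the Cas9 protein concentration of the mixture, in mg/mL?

C_A = 650 mg/L / 2 = 325 mg/L.
C_B = 2.10 g/L = 2100 mg/L.
C_mix = (C_A·V_A + C_B·V_B)/(V_A + V_B) = (325×8590 + 2100×6670) / 15260 = 1101 mg/L = 1.10 mg/mL.

1.10 mg/mL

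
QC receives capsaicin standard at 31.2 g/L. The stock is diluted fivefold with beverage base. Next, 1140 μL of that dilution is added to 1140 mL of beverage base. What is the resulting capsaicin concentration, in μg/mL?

6.23 μg/mL

Overall dilution factor = 5 × 1001 = 5005.
31.2 g/L / 5005 = 6.23 × 10⁻³ g/L = 6.23 μg/mL.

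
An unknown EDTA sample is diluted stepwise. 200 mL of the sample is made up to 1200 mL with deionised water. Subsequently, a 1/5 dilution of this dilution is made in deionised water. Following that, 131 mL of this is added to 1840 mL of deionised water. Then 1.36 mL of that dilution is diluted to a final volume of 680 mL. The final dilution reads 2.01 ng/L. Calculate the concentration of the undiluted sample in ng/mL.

454 ng/mL

Overall dilution factor = 6 × 5 × 15.05 × 500 = 2.26 × 10⁵.
Original = 2.01 ng/L × 2.26 × 10⁵ = 4.54 × 10⁵ ng/L = 454 ng/mL.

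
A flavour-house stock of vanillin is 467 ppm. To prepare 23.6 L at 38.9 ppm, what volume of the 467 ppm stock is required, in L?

1.97 L

V₁ = C₂V₂/C₁ = 38.9 × 23.6 / 467 = 1.97 L.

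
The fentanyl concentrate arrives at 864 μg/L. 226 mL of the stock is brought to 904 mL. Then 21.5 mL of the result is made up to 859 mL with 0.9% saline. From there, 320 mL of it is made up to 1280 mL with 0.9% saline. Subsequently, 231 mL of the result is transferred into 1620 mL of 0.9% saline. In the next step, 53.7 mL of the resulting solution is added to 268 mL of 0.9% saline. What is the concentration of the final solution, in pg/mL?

28.2 pg/mL

Overall dilution factor = 4 × 39.95 × 4 × 8.013 × 5.991 = 3.07 × 10⁴.
864 μg/L / 3.07 × 10⁴ = 0.0282 μg/L = 28.2 pg/mL.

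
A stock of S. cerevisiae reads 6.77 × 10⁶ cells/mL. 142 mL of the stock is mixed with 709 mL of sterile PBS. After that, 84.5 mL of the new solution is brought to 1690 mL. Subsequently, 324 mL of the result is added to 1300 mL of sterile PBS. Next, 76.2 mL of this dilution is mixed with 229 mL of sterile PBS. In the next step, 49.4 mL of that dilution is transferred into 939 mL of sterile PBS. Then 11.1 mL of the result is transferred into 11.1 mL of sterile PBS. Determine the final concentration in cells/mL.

Overall dilution factor = 5.993 × 20 × 5.012 × 4.005 × 20.01 × 2 = 9.63 × 10⁴.
6.77 × 10⁶ cells/mL / 9.63 × 10⁴ = 70.3 cells/mL.

70.3 cells/mL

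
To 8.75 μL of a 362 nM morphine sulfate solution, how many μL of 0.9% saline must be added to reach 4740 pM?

4740 pM = 4.74 nM.
V₂ = C₁V₁/C₂ = 362 × 8.75 / 4.74 = 668 μL.
Diluent to add = V₂ − V₁ = 668 − 8.75 = 659 μL.

659 μL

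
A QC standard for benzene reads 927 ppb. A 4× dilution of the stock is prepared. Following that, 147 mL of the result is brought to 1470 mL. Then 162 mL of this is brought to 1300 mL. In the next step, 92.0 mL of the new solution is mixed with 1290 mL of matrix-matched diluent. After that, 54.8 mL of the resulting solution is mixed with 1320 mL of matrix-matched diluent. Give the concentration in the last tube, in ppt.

Overall dilution factor = 4 × 10 × 8.025 × 15.02 × 25.09 = 1.21 × 10⁵.
927 ppb / 1.21 × 10⁵ = 7.66 × 10⁻³ ppb = 7.66 ppt.

7.66 ppt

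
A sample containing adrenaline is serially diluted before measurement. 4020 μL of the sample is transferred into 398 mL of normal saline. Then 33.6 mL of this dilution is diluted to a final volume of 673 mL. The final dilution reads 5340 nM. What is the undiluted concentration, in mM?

10.7 mM

Overall dilution factor = 100.0 × 20.03 = 2003.
Original = 5340 nM × 2003 = 1.07 × 10⁷ nM = 10.7 mM.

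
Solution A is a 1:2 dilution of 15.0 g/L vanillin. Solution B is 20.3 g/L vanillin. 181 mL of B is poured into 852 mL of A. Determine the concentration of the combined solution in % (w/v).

0.974 % (w/v)

C_A = 15.0 g/L / 2 = 7.50 g/L.
C_mix = (C_A·V_A + C_B·V_B)/(V_A + V_B) = (7.50×852 + 20.3×181) / 1033 = 9.74 g/L = 0.974 % (w/v).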